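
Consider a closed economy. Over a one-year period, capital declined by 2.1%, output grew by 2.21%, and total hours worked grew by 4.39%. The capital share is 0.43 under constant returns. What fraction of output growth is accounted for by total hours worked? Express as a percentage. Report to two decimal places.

Labor's share = 1 − 0.43 = 0.57.
Total hours worked contributed 0.57 × 4.39 = 2.5023 pp.
Share of growth = 2.5023 / 2.21 × 100 = 113.2262%.

Total hours worked accounted for 113.23% of growth.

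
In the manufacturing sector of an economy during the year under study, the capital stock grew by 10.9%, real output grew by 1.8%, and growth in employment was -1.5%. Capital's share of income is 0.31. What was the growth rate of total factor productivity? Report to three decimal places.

-0.544%

Labor's share = 1 − 0.31 = 0.69.
The capital stock: 0.31 × 10.9 = 3.379 pp.
Employment: 0.69 × (-1.5) = -1.035 pp.
TFP growth = 1.8 − 2.344 = -0.544%.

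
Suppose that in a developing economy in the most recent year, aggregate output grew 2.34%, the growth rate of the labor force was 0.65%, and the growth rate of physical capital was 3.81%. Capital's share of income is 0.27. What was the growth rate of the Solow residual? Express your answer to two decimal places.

The Solow residual growth was 0.84%.

Labor's share = 1 − 0.27 = 0.73.
Physical capital: 0.27 × 3.81 = 1.0287 pp.
The labor force: 0.73 × 0.65 = 0.4745 pp.
TFP growth = 2.34 − 1.5032 = 0.8368%.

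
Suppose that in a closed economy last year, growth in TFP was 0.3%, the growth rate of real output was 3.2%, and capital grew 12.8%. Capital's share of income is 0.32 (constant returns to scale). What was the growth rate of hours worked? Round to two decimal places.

-1.76%

Labor's share = 1 − 0.32 = 0.68.
gY = gA + 0.32×12.8 + 0.68×g.
0.68×g = 3.2 − 0.3 − 4.096 = -1.196.
g = -1.196 / 0.68 = -1.7588%.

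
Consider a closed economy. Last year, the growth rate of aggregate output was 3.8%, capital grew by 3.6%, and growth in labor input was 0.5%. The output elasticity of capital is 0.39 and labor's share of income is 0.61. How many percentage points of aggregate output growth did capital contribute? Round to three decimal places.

Contribution = share × growth = 0.39 × 3.6 = 1.404 pp.

1.404 pp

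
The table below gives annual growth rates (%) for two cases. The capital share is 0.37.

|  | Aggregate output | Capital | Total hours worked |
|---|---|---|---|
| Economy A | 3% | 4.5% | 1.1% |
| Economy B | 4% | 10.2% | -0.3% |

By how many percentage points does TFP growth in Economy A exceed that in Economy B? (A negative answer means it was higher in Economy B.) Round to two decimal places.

0.23 percentage points

Labor's share = 1 − 0.37 = 0.63.
Economy A: TFP = 3 − 1.665 − 0.693 = 0.642%.
Economy B: TFP = 4 − 3.774 + 0.189 = 0.415%.
Difference = 0.642 − (0.415) = 0.227 pp.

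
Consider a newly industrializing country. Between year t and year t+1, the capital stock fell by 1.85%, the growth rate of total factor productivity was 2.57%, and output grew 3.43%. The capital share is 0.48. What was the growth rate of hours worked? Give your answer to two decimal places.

3.36%

Labor's share = 1 − 0.48 = 0.52.
gY = gA + 0.48×(-1.85) + 0.52×g.
0.52×g = 3.43 − 2.57 + 0.888 = 1.748.
g = 1.748 / 0.52 = 3.3615%.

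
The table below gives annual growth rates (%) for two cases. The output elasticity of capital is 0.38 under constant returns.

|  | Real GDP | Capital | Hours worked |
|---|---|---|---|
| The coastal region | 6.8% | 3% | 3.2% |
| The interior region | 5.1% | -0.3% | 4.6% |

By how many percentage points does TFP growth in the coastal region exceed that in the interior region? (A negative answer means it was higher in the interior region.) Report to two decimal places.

Labor's share = 1 − 0.38 = 0.62.
The coastal region: TFP = 6.8 − 1.14 − 1.984 = 3.676%.
The interior region: TFP = 5.1 + 0.114 − 2.852 = 2.362%.
Difference = 3.676 − (2.362) = 1.314 pp.

1.31 percentage points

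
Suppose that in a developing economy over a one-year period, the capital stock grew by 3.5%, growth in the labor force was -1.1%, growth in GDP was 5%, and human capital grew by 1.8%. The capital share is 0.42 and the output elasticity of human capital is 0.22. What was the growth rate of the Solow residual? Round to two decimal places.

3.53%

Labor's share = 1 − 0.42 − 0.22 = 0.36.
The capital stock: 0.42 × 3.5 = 1.47 pp.
Human capital: 0.22 × 1.8 = 0.396 pp.
The labor force: 0.36 × (-1.1) = -0.396 pp.
TFP growth = 5 − 1.47 = 3.53%.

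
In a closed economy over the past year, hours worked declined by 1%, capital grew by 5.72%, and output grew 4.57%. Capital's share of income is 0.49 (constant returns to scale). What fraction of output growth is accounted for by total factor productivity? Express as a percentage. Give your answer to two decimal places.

49.83%

Labor's share = 1 − 0.49 = 0.51.
Capital: 0.49 × 5.72 = 2.8028 pp.
Hours worked: 0.51 × (-1) = -0.51 pp.
TFP growth = 4.57 − 2.2928 = 2.2772%.
TFP share of growth = 2.2772 / 4.57 × 100 = 49.8293%.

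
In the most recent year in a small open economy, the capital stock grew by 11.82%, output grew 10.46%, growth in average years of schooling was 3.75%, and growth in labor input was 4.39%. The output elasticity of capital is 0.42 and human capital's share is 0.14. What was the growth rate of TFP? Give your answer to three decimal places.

Labor's share = 1 − 0.42 − 0.14 = 0.44.
The capital stock: 0.42 × 11.82 = 4.9644 pp.
Average years of schooling: 0.14 × 3.75 = 0.525 pp.
Labor input: 0.44 × 4.39 = 1.9316 pp.
TFP growth = 10.46 − 7.421 = 3.039%.

3.039%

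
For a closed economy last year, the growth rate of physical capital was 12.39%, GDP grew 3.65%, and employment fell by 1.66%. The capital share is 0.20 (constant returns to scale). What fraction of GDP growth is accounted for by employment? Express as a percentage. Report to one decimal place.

Employment accounted for -36.4% of growth.

Labor's share = 1 − 0.2 = 0.8.
Employment contributed 0.8 × (-1.66) = -1.328 pp.
Share of growth = -1.328 / 3.65 × 100 = -36.384%.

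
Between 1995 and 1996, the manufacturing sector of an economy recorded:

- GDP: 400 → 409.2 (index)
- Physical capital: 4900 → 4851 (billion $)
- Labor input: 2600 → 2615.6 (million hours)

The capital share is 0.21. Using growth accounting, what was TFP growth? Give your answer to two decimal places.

GDP growth = (409.2 − 400) / 400 = 2.3%.
Physical capital growth = (4851 − 4900) / 4900 = -1%.
Labor input growth = (2615.6 − 2600) / 2600 = 0.6%.
Labor's share = 1 − 0.21 = 0.79.
Physical capital: 0.21 × (-1) = -0.21 pp.
Labor input: 0.79 × 0.6 = 0.474 pp.
TFP growth = 2.3 − 0.264 = 2.036%.

TFP grew 2.04%.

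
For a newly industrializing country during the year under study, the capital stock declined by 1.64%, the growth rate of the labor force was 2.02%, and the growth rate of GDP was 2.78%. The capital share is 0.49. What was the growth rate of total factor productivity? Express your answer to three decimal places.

Labor's share = 1 − 0.49 = 0.51.
The capital stock: 0.49 × (-1.64) = -0.8036 pp.
The labor force: 0.51 × 2.02 = 1.0302 pp.
TFP growth = 2.78 − 0.2266 = 2.5534%.

2.553%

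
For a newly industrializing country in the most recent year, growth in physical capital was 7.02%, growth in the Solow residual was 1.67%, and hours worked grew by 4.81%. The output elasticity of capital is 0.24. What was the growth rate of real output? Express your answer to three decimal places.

Labor's share = 1 − 0.24 = 0.76.
Physical capital: 0.24 × 7.02 = 1.6848 pp.
Hours worked: 0.76 × 4.81 = 3.6556 pp.
Output growth = 1.67 + 5.3404 = 7.0104%.

Real output grew 7.010%.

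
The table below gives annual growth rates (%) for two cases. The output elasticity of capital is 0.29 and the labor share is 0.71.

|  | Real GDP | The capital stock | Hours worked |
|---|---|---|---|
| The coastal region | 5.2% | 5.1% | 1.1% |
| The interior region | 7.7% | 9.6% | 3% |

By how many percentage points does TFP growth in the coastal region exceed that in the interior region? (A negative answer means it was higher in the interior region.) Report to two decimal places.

Labor's share = 1 − 0.29 = 0.71.
The coastal region: TFP = 5.2 − 1.479 − 0.781 = 2.94%.
The interior region: TFP = 7.7 − 2.784 − 2.13 = 2.786%.
Difference = 2.94 − (2.786) = 0.154 pp.

0.15 percentage points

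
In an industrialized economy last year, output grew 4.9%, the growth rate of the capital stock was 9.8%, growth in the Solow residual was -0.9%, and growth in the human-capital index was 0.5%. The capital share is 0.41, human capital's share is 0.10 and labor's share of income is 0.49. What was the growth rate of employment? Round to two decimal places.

Labor's share = 1 − 0.41 − 0.1 = 0.49.
gY = gA + 0.41×9.8 + 0.1×0.5 + 0.49×g.
0.49×g = 4.9 + 0.9 − 4.068 = 1.732.
g = 1.732 / 0.49 = 3.5347%.

3.53%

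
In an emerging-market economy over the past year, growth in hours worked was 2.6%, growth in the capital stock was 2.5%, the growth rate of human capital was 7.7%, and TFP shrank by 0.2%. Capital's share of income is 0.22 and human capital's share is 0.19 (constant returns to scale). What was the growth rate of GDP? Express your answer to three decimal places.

Labor's share = 1 − 0.22 − 0.19 = 0.59.
The capital stock: 0.22 × 2.5 = 0.55 pp.
Human capital: 0.19 × 7.7 = 1.463 pp.
Hours worked: 0.59 × 2.6 = 1.534 pp.
Output growth = -0.2 + 3.547 = 3.347%.

GDP growth was 3.347%.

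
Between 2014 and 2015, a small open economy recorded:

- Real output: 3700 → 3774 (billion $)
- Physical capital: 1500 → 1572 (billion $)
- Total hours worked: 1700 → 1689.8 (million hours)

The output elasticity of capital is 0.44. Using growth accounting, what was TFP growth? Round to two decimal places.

0.22%

Real output growth = (3774 − 3700) / 3700 = 2%.
Physical capital growth = (1572 − 1500) / 1500 = 4.8%.
Total hours worked growth = (1689.8 − 1700) / 1700 = -0.6%.
Labor's share = 1 − 0.44 = 0.56.
Physical capital: 0.44 × 4.8 = 2.112 pp.
Total hours worked: 0.56 × (-0.6) = -0.336 pp.
TFP growth = 2 − 1.776 = 0.224%.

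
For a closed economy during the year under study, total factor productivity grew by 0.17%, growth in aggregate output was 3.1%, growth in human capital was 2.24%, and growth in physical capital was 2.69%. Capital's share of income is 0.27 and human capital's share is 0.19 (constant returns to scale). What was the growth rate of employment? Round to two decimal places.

3.29%

Labor's share = 1 − 0.27 − 0.19 = 0.54.
gY = gA + 0.27×2.69 + 0.19×2.24 + 0.54×g.
0.54×g = 3.1 − 0.17 − 1.1519 = 1.7781.
g = 1.7781 / 0.54 = 3.2928%.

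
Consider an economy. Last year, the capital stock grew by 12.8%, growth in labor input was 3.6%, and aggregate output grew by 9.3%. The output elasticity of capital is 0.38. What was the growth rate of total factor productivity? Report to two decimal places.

2.20%

Labor's share = 1 − 0.38 = 0.62.
The capital stock: 0.38 × 12.8 = 4.864 pp.
Labor input: 0.62 × 3.6 = 2.232 pp.
TFP growth = 9.3 − 7.096 = 2.204%.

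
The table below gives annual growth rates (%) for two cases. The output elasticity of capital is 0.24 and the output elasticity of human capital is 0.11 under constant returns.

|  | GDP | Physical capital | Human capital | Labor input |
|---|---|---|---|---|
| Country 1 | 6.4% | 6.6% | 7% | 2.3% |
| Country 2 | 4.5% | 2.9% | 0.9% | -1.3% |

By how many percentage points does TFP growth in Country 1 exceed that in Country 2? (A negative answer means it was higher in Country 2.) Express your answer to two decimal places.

-2.00 percentage points

Labor's share = 1 − 0.24 − 0.11 = 0.65.
Country 1: TFP = 6.4 − 1.584 − 0.77 − 1.495 = 2.551%.
Country 2: TFP = 4.5 − 0.696 − 0.099 + 0.845 = 4.55%.
Difference = 2.551 − (4.55) = -1.999 pp.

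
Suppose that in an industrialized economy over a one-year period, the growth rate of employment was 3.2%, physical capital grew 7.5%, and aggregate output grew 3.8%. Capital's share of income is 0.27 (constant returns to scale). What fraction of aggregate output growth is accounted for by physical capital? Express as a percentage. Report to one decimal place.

Physical capital accounted for 53.3% of growth.

Physical capital contributed 0.27 × 7.5 = 2.025 pp.
Share of growth = 2.025 / 3.8 × 100 = 53.289%.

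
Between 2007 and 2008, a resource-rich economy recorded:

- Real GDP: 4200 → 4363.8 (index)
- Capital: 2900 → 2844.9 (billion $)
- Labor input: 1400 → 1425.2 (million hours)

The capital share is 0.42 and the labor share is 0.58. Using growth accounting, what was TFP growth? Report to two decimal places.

Real GDP growth = (4363.8 − 4200) / 4200 = 3.9%.
Capital growth = (2844.9 − 2900) / 2900 = -1.9%.
Labor input growth = (1425.2 − 1400) / 1400 = 1.8%.
Labor's share = 1 − 0.42 = 0.58.
Capital: 0.42 × (-1.9) = -0.798 pp.
Labor input: 0.58 × 1.8 = 1.044 pp.
TFP growth = 3.9 − 0.246 = 3.654%.

TFP grew 3.65%.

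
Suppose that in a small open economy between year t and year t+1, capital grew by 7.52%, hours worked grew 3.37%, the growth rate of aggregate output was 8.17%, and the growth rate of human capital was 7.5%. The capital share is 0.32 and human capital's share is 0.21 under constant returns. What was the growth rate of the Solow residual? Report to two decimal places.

The Solow residual grew 2.60%.

Labor's share = 1 − 0.32 − 0.21 = 0.47.
Capital: 0.32 × 7.52 = 2.4064 pp.
Human capital: 0.21 × 7.5 = 1.575 pp.
Hours worked: 0.47 × 3.37 = 1.5839 pp.
TFP growth = 8.17 − 5.5653 = 2.6047%.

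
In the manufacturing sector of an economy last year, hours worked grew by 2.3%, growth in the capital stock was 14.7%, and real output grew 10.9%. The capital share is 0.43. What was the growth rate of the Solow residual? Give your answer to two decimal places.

Labor's share = 1 − 0.43 = 0.57.
The capital stock: 0.43 × 14.7 = 6.321 pp.
Hours worked: 0.57 × 2.3 = 1.311 pp.
TFP growth = 10.9 − 7.632 = 3.268%.

The Solow residual grew 3.27%.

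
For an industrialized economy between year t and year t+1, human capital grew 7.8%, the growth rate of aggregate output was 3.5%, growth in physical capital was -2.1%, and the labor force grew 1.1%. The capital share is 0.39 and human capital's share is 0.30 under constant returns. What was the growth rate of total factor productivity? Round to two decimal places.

Labor's share = 1 − 0.39 − 0.3 = 0.31.
Physical capital: 0.39 × (-2.1) = -0.819 pp.
Human capital: 0.3 × 7.8 = 2.34 pp.
The labor force: 0.31 × 1.1 = 0.341 pp.
TFP growth = 3.5 − 1.862 = 1.638%.

Total factor productivity grew 1.64%.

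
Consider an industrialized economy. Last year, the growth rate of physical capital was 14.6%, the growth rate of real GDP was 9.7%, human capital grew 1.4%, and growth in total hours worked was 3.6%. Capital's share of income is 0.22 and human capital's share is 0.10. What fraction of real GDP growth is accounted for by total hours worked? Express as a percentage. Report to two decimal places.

Labor's share = 1 − 0.22 − 0.1 = 0.68.
Total hours worked contributed 0.68 × 3.6 = 2.448 pp.
Share of growth = 2.448 / 9.7 × 100 = 25.2371%.

Total hours worked accounted for 25.24% of growth.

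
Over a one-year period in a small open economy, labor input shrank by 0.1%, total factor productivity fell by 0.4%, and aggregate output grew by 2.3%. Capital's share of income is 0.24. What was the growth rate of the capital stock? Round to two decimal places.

11.57%

Labor's share = 1 − 0.24 = 0.76.
gY = gA + 0.76×(-0.1) + 0.24×g.
0.24×g = 2.3 + 0.4 + 0.076 = 2.776.
g = 2.776 / 0.24 = 11.5667%.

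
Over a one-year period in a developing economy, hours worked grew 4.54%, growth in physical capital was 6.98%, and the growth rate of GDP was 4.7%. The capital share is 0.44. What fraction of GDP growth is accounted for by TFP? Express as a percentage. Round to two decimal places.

Labor's share = 1 − 0.44 = 0.56.
Physical capital: 0.44 × 6.98 = 3.0712 pp.
Hours worked: 0.56 × 4.54 = 2.5424 pp.
TFP growth = 4.7 − 5.6136 = -0.9136%.
TFP share of growth = -0.9136 / 4.7 × 100 = -19.4383%.

-19.44%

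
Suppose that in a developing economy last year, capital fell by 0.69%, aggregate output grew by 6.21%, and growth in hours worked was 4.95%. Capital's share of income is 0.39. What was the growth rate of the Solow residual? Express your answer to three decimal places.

Labor's share = 1 − 0.39 = 0.61.
Capital: 0.39 × (-0.69) = -0.2691 pp.
Hours worked: 0.61 × 4.95 = 3.0195 pp.
TFP growth = 6.21 − 2.7504 = 3.4596%.

3.460%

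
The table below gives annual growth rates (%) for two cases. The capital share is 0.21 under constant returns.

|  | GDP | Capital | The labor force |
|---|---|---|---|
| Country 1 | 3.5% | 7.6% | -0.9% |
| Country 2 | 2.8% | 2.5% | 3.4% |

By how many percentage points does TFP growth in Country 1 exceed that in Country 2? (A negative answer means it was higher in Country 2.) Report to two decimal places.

Labor's share = 1 − 0.21 = 0.79.
Country 1: TFP = 3.5 − 1.596 + 0.711 = 2.615%.
Country 2: TFP = 2.8 − 0.525 − 2.686 = -0.411%.
Difference = 2.615 − (-0.411) = 3.026 pp.

3.03 percentage points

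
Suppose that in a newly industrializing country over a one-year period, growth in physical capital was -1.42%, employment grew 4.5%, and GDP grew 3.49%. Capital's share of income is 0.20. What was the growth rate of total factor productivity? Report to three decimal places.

Labor's share = 1 − 0.2 = 0.8.
Physical capital: 0.2 × (-1.42) = -0.284 pp.
Employment: 0.8 × 4.5 = 3.6 pp.
TFP growth = 3.49 − 3.316 = 0.174%.

0.174%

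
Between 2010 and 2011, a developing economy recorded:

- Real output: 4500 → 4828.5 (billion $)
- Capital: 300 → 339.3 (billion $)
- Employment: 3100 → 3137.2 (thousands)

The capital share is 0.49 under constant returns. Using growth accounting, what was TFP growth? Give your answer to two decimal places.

Real output growth = (4828.5 − 4500) / 4500 = 7.3%.
Capital growth = (339.3 − 300) / 300 = 13.1%.
Employment growth = (3137.2 − 3100) / 3100 = 1.2%.
Labor's share = 1 − 0.49 = 0.51.
Capital: 0.49 × 13.1 = 6.419 pp.
Employment: 0.51 × 1.2 = 0.612 pp.
TFP growth = 7.3 − 7.031 = 0.269%.

0.27%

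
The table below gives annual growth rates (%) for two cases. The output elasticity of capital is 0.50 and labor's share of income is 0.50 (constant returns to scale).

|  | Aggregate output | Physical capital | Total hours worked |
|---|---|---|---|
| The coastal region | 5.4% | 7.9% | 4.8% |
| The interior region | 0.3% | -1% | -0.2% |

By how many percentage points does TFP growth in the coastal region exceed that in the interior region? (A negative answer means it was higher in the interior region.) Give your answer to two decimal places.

-1.85 percentage points

Labor's share = 1 − 0.5 = 0.5.
The coastal region: TFP = 5.4 − 3.95 − 2.4 = -0.95%.
The interior region: TFP = 0.3 + 0.5 + 0.1 = 0.9%.
Difference = -0.95 − (0.9) = -1.85 pp.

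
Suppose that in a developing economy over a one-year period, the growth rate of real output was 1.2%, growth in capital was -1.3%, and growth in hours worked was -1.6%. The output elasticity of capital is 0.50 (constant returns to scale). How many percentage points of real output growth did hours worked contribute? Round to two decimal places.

Labor's share = 1 − 0.5 = 0.5.
Contribution = share × growth = 0.5 × (-1.6) = -0.8 pp.

-0.80 percentage points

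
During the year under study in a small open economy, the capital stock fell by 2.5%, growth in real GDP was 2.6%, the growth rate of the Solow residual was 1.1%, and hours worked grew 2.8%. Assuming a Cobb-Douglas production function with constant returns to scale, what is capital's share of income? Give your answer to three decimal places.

Capital's share of income is 0.245.

gY = gA + α·gK + (1−α)·gL, so gY − gA − gL = α(gK − gL).
2.6 − 1.1 − 2.8 = α × (-2.5 − 2.8).
-1.3 = -5.3 α, so α = 0.24528.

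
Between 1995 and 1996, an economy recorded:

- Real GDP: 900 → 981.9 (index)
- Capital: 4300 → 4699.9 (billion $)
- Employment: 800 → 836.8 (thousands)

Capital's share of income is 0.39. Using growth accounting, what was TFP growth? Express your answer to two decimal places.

2.67%

Real GDP growth = (981.9 − 900) / 900 = 9.1%.
Capital growth = (4699.9 − 4300) / 4300 = 9.3%.
Employment growth = (836.8 − 800) / 800 = 4.6%.
Labor's share = 1 − 0.39 = 0.61.
Capital: 0.39 × 9.3 = 3.627 pp.
Employment: 0.61 × 4.6 = 2.806 pp.
TFP growth = 9.1 − 6.433 = 2.667%.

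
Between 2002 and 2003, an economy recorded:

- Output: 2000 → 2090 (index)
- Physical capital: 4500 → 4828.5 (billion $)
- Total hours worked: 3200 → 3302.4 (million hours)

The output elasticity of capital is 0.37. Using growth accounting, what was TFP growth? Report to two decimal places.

Output growth = (2090 − 2000) / 2000 = 4.5%.
Physical capital growth = (4828.5 − 4500) / 4500 = 7.3%.
Total hours worked growth = (3302.4 − 3200) / 3200 = 3.2%.
Labor's share = 1 − 0.37 = 0.63.
Physical capital: 0.37 × 7.3 = 2.701 pp.
Total hours worked: 0.63 × 3.2 = 2.016 pp.
TFP growth = 4.5 − 4.717 = -0.217%.

-0.22%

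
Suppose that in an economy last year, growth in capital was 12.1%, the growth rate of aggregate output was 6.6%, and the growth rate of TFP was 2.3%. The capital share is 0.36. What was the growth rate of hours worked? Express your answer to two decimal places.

Labor's share = 1 − 0.36 = 0.64.
gY = gA + 0.36×12.1 + 0.64×g.
0.64×g = 6.6 − 2.3 − 4.356 = -0.056.
g = -0.056 / 0.64 = -0.0875%.

-0.09%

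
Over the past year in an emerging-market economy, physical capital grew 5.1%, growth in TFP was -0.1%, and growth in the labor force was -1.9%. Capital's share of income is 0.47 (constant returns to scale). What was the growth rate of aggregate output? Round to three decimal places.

Labor's share = 1 − 0.47 = 0.53.
Physical capital: 0.47 × 5.1 = 2.397 pp.
The labor force: 0.53 × (-1.9) = -1.007 pp.
Output growth = -0.1 + 1.39 = 1.29%.

Aggregate output grew 1.290%.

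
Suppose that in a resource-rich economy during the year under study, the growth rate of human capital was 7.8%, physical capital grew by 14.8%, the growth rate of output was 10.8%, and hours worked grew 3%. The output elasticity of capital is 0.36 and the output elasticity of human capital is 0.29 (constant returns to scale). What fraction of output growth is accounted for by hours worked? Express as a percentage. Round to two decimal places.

Labor's share = 1 − 0.36 − 0.29 = 0.35.
Hours worked contributed 0.35 × 3 = 1.05 pp.
Share of growth = 1.05 / 10.8 × 100 = 9.7222%.

9.72%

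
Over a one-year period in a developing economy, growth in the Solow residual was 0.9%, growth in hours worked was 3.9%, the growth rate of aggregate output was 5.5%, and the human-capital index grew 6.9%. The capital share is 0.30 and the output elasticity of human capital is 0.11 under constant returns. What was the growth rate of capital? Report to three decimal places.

Labor's share = 1 − 0.3 − 0.11 = 0.59.
gY = gA + 0.11×6.9 + 0.59×3.9 + 0.3×g.
0.3×g = 5.5 − 0.9 − 3.06 = 1.54.
g = 1.54 / 0.3 = 5.13333%.

5.133%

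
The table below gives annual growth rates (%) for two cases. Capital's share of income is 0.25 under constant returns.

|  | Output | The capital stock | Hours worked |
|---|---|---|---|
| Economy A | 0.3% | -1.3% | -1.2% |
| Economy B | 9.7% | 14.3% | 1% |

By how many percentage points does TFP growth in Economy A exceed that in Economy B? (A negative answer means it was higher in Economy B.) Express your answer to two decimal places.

Labor's share = 1 − 0.25 = 0.75.
Economy A: TFP = 0.3 + 0.325 + 0.9 = 1.525%.
Economy B: TFP = 9.7 − 3.575 − 0.75 = 5.375%.
Difference = 1.525 − (5.375) = -3.85 pp.

-3.85 percentage points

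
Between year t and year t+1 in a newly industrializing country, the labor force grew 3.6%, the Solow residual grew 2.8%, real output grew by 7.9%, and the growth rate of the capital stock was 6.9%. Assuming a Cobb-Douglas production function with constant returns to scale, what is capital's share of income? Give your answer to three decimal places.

gY = gA + α·gK + (1−α)·gL, so gY − gA − gL = α(gK − gL).
7.9 − 2.8 − 3.6 = α × (6.9 − 3.6).
1.5 = 3.3 α, so α = 0.45455.

Capital's share of income is 0.455.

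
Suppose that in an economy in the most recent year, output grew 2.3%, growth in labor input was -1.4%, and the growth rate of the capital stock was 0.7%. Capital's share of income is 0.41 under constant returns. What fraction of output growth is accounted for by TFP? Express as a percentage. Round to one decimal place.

123.4%

Labor's share = 1 − 0.41 = 0.59.
The capital stock: 0.41 × 0.7 = 0.287 pp.
Labor input: 0.59 × (-1.4) = -0.826 pp.
TFP growth = 2.3 + 0.539 = 2.839%.
TFP share of growth = 2.839 / 2.3 × 100 = 123.435%.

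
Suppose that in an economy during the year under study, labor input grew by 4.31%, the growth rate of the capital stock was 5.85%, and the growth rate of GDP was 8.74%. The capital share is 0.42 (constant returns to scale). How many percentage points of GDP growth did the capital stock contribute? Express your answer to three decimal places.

2.457 pp

Contribution = share × growth = 0.42 × 5.85 = 2.457 pp.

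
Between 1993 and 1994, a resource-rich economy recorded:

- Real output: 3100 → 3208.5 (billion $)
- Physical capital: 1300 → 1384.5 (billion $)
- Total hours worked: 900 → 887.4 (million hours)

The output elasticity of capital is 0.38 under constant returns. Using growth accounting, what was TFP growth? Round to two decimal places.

1.90%

Real output growth = (3208.5 − 3100) / 3100 = 3.5%.
Physical capital growth = (1384.5 − 1300) / 1300 = 6.5%.
Total hours worked growth = (887.4 − 900) / 900 = -1.4%.
Labor's share = 1 − 0.38 = 0.62.
Physical capital: 0.38 × 6.5 = 2.47 pp.
Total hours worked: 0.62 × (-1.4) = -0.868 pp.
TFP growth = 3.5 − 1.602 = 1.898%.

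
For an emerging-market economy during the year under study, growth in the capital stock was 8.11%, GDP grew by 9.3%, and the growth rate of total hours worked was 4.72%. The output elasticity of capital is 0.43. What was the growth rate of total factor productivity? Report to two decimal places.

Labor's share = 1 − 0.43 = 0.57.
The capital stock: 0.43 × 8.11 = 3.4873 pp.
Total hours worked: 0.57 × 4.72 = 2.6904 pp.
TFP growth = 9.3 − 6.1777 = 3.1223%.

Total factor productivity grew 3.12%.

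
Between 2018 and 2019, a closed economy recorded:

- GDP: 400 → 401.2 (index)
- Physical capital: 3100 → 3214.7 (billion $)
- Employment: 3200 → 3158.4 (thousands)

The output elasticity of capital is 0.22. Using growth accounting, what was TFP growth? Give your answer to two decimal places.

GDP growth = (401.2 − 400) / 400 = 0.3%.
Physical capital growth = (3214.7 − 3100) / 3100 = 3.7%.
Employment growth = (3158.4 − 3200) / 3200 = -1.3%.
Labor's share = 1 − 0.22 = 0.78.
Physical capital: 0.22 × 3.7 = 0.814 pp.
Employment: 0.78 × (-1.3) = -1.014 pp.
TFP growth = 0.3 + 0.2 = 0.5%.

0.50%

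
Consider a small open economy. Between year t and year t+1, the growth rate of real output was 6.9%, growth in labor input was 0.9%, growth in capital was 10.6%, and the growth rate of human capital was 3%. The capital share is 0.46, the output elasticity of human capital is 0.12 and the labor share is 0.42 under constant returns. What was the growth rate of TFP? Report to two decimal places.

Labor's share = 1 − 0.46 − 0.12 = 0.42.
Capital: 0.46 × 10.6 = 4.876 pp.
Human capital: 0.12 × 3 = 0.36 pp.
Labor input: 0.42 × 0.9 = 0.378 pp.
TFP growth = 6.9 − 5.614 = 1.286%.

1.29%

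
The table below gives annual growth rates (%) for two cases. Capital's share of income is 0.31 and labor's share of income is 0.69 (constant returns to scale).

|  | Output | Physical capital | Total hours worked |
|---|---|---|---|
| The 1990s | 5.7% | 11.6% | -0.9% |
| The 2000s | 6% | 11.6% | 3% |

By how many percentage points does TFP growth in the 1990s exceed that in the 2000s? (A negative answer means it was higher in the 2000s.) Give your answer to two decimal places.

Labor's share = 1 − 0.31 = 0.69.
The 1990s: TFP = 5.7 − 3.596 + 0.621 = 2.725%.
The 2000s: TFP = 6 − 3.596 − 2.07 = 0.334%.
Difference = 2.725 − (0.334) = 2.391 pp.

2.39 percentage points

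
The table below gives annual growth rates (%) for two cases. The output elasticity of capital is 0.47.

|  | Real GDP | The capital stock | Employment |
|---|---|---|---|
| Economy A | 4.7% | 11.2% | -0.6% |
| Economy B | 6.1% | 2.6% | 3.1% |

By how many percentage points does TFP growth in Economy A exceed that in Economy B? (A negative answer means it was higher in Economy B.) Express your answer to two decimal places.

Labor's share = 1 − 0.47 = 0.53.
Economy A: TFP = 4.7 − 5.264 + 0.318 = -0.246%.
Economy B: TFP = 6.1 − 1.222 − 1.643 = 3.235%.
Difference = -0.246 − (3.235) = -3.481 pp.

-3.48 percentage points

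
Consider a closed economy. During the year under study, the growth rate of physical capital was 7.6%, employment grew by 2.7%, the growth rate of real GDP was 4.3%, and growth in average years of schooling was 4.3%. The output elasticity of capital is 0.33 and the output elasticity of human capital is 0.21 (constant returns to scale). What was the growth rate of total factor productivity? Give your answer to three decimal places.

-0.353%

Labor's share = 1 − 0.33 − 0.21 = 0.46.
Physical capital: 0.33 × 7.6 = 2.508 pp.
Average years of schooling: 0.21 × 4.3 = 0.903 pp.
Employment: 0.46 × 2.7 = 1.242 pp.
TFP growth = 4.3 − 4.653 = -0.353%.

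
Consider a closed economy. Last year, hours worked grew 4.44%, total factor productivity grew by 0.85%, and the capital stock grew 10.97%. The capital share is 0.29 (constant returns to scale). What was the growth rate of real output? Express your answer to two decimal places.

7.18%

Labor's share = 1 − 0.29 = 0.71.
The capital stock: 0.29 × 10.97 = 3.1813 pp.
Hours worked: 0.71 × 4.44 = 3.1524 pp.
Output growth = 0.85 + 6.3337 = 7.1837%.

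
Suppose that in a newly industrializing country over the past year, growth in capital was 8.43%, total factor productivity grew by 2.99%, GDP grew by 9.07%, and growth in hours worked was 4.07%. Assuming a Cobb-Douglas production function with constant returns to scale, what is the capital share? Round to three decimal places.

0.461

gY = gA + α·gK + (1−α)·gL, so gY − gA − gL = α(gK − gL).
9.07 − 2.99 − 4.07 = α × (8.43 − 4.07).
2.01 = 4.36 α, so α = 0.46101.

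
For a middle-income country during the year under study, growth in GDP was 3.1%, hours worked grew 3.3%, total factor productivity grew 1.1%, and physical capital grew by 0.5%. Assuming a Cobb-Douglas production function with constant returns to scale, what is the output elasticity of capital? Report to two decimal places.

gY = gA + α·gK + (1−α)·gL, so gY − gA − gL = α(gK − gL).
3.1 − 1.1 − 3.3 = α × (0.5 − 3.3).
-1.3 = -2.8 α, so α = 0.4643.

The output elasticity of capital is 0.46.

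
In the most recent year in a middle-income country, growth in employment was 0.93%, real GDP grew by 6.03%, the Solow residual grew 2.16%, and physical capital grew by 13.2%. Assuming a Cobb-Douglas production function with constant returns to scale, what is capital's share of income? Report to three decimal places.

Capital's share of income is 0.240.

gY = gA + α·gK + (1−α)·gL, so gY − gA − gL = α(gK − gL).
6.03 − 2.16 − 0.93 = α × (13.2 − 0.93).
2.94 = 12.27 α, so α = 0.23961.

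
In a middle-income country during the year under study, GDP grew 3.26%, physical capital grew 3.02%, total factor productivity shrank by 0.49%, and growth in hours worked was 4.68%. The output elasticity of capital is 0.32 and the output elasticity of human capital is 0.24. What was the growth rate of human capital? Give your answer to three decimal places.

Human capital grew 3.018%.

Labor's share = 1 − 0.32 − 0.24 = 0.44.
gY = gA + 0.32×3.02 + 0.44×4.68 + 0.24×g.
0.24×g = 3.26 + 0.49 − 3.0256 = 0.7244.
g = 0.7244 / 0.24 = 3.01833%.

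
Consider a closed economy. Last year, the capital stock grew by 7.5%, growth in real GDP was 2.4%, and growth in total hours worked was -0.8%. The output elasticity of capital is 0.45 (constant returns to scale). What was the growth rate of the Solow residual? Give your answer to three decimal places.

-0.535%

Labor's share = 1 − 0.45 = 0.55.
The capital stock: 0.45 × 7.5 = 3.375 pp.
Total hours worked: 0.55 × (-0.8) = -0.44 pp.
TFP growth = 2.4 − 2.935 = -0.535%.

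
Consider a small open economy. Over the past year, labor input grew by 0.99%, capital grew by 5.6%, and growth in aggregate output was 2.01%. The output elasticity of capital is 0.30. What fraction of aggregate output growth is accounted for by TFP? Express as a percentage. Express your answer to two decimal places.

-18.06%

Labor's share = 1 − 0.3 = 0.7.
Capital: 0.3 × 5.6 = 1.68 pp.
Labor input: 0.7 × 0.99 = 0.693 pp.
TFP growth = 2.01 − 2.373 = -0.363%.
TFP share of growth = -0.363 / 2.01 × 100 = -18.0597%.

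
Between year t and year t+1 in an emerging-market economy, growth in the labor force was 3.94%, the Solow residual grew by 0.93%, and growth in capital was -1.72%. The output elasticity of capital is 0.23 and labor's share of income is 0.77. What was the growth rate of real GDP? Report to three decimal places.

3.568%

Labor's share = 1 − 0.23 = 0.77.
Capital: 0.23 × (-1.72) = -0.3956 pp.
The labor force: 0.77 × 3.94 = 3.0338 pp.
Output growth = 0.93 + 2.6382 = 3.5682%.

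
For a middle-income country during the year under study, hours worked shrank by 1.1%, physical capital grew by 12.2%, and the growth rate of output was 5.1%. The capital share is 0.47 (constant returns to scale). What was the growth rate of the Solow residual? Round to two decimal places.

Labor's share = 1 − 0.47 = 0.53.
Physical capital: 0.47 × 12.2 = 5.734 pp.
Hours worked: 0.53 × (-1.1) = -0.583 pp.
TFP growth = 5.1 − 5.151 = -0.051%.

-0.05%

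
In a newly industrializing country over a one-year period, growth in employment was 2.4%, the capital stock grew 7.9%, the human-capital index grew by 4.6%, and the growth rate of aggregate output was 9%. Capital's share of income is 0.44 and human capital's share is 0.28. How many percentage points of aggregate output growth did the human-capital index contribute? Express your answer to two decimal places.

Contribution = share × growth = 0.28 × 4.6 = 1.288 pp.

1.29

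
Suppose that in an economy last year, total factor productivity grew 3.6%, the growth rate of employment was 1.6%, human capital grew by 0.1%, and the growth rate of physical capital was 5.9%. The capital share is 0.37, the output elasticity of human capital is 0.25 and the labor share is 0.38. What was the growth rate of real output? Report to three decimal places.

6.416%

Labor's share = 1 − 0.37 − 0.25 = 0.38.
Physical capital: 0.37 × 5.9 = 2.183 pp.
Human capital: 0.25 × 0.1 = 0.025 pp.
Employment: 0.38 × 1.6 = 0.608 pp.
Output growth = 3.6 + 2.816 = 6.416%.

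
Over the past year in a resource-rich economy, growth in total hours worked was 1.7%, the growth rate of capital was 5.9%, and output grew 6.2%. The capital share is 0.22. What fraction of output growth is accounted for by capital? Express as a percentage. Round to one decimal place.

Capital contributed 0.22 × 5.9 = 1.298 pp.
Share of growth = 1.298 / 6.2 × 100 = 20.935%.

20.9%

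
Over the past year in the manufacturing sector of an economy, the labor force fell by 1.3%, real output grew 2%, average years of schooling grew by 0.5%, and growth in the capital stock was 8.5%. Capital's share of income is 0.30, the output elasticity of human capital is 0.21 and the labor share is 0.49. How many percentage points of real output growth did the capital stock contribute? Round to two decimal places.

2.55 percentage points

Contribution = share × growth = 0.3 × 8.5 = 2.55 pp.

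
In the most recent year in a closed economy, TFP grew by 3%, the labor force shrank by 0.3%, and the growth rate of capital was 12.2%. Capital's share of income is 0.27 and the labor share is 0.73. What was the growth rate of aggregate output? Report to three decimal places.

Aggregate output growth was 6.075%.

Labor's share = 1 − 0.27 = 0.73.
Capital: 0.27 × 12.2 = 3.294 pp.
The labor force: 0.73 × (-0.3) = -0.219 pp.
Output growth = 3 + 3.075 = 6.075%.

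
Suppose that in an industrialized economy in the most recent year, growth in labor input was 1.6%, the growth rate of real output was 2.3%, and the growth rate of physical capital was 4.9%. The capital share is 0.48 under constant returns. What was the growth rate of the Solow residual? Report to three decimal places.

-0.884%

Labor's share = 1 − 0.48 = 0.52.
Physical capital: 0.48 × 4.9 = 2.352 pp.
Labor input: 0.52 × 1.6 = 0.832 pp.
TFP growth = 2.3 − 3.184 = -0.884%.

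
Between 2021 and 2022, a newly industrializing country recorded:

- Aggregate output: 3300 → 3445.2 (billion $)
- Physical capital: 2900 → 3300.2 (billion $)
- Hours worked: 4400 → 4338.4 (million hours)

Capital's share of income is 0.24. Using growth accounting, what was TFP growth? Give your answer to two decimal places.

2.15%

Aggregate output growth = (3445.2 − 3300) / 3300 = 4.4%.
Physical capital growth = (3300.2 − 2900) / 2900 = 13.8%.
Hours worked growth = (4338.4 − 4400) / 4400 = -1.4%.
Labor's share = 1 − 0.24 = 0.76.
Physical capital: 0.24 × 13.8 = 3.312 pp.
Hours worked: 0.76 × (-1.4) = -1.064 pp.
TFP growth = 4.4 − 2.248 = 2.152%.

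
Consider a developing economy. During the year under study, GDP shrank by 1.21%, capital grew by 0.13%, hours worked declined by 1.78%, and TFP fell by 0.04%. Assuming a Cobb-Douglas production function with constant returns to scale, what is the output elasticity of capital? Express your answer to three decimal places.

gY = gA + α·gK + (1−α)·gL, so gY − gA − gL = α(gK − gL).
-1.21 + 0.04 + 1.78 = α × (0.13 − (-1.78)).
0.61 = 1.91 α, so α = 0.31937.

0.319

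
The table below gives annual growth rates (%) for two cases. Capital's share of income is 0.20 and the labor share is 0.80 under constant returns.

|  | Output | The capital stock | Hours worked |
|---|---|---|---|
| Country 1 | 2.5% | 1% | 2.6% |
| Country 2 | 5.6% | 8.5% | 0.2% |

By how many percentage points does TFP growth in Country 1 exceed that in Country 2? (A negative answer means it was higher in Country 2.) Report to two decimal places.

-3.52 percentage points

Labor's share = 1 − 0.2 = 0.8.
Country 1: TFP = 2.5 − 0.2 − 2.08 = 0.22%.
Country 2: TFP = 5.6 − 1.7 − 0.16 = 3.74%.
Difference = 0.22 − (3.74) = -3.52 pp.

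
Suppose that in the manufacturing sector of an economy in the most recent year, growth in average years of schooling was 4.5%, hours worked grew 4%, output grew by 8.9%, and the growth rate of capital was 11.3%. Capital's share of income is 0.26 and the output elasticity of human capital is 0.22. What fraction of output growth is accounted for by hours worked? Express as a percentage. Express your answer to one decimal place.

Hours worked accounted for 23.4% of growth.

Labor's share = 1 − 0.26 − 0.22 = 0.52.
Hours worked contributed 0.52 × 4 = 2.08 pp.
Share of growth = 2.08 / 8.9 × 100 = 23.371%.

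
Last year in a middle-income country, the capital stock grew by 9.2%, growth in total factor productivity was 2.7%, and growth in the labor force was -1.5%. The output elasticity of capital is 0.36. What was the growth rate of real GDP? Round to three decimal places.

Labor's share = 1 − 0.36 = 0.64.
The capital stock: 0.36 × 9.2 = 3.312 pp.
The labor force: 0.64 × (-1.5) = -0.96 pp.
Output growth = 2.7 + 2.352 = 5.052%.

5.052%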